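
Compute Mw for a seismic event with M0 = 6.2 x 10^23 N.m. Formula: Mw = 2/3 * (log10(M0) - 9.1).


log10(M0) = log10(6.2 x 10^23) = 23.7924
Mw = 2/3 * (23.7924 - 9.1)
= 2/3 * 14.6924
= 9.79

9.79


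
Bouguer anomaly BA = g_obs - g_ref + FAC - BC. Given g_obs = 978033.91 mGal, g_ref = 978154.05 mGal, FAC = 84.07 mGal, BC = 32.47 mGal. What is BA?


BA = g_obs - g_ref + FAC - BC
= 978033.91 - 978154.05 + 84.07 - 32.47
= -68.54 mGal

-68.54


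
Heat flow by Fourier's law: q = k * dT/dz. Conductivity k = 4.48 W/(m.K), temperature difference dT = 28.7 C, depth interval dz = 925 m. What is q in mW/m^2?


q = k * dT / dz * 1000
= 4.48 * 28.7 / 925 * 1000
= 0.139001 * 1000
= 139.0011 mW/m^2

139.0011


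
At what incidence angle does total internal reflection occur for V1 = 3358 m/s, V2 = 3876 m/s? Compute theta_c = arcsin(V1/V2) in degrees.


V1/V2 = 3358/3876 = 0.866357
theta_c = arcsin(0.866357) = 60.038 degrees

60.038


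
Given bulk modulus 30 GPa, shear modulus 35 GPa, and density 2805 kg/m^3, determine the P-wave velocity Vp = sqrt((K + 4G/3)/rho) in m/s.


First compute the effective modulus:
K + 4G/3 = 30e9 + 4*35e9/3 = 76666666666.67 Pa
Then divide by density:
76666666666.67 / 2805 = 27332144.9792 Pa/(kg/m^3)
Take the square root:
Vp = sqrt(27332144.9792) = 5228.02 m/s

5228.02


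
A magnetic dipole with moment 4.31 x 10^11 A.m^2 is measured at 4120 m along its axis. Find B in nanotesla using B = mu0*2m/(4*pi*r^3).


m = 4.31 x 10^11 = 431000000000 A.m^2
2m = 862000000000 A.m^2
r^3 = 4120^3 = 69934528000
B = (4pi*10^-7) * 862000000000 / (4*pi * 69934528000) * 1e9
= 1083221.146958 / 878823197588.28 * 1e9
= 1232.5814 nT

1232.5814


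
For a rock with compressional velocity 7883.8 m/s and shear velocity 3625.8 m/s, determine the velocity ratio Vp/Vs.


Vp/Vs = 7883.8 / 3625.8
= 2.1744

2.1744


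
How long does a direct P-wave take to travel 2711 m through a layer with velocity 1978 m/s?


t = x / V
= 2711 / 1978
= 1.3706 s

1.3706


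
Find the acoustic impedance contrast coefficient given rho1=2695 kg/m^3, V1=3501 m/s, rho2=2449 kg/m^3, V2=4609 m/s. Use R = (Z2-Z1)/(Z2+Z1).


Z1 = 2695 * 3501 = 9435195
Z2 = 2449 * 4609 = 11287441
R = (11287441 - 9435195) / (11287441 + 9435195) = 1852246 / 20722636 = 0.0894

0.0894


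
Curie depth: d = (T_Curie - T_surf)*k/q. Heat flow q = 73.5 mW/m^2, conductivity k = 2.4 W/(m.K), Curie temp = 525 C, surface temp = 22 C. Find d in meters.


T_Curie - T_surf = 525 - 22 = 503 C
Convert q to W/m^2: 73.5 mW/m^2 = 0.0735 W/m^2
d = 503 * 2.4 / 0.0735 = 16424.49 m

16424.49


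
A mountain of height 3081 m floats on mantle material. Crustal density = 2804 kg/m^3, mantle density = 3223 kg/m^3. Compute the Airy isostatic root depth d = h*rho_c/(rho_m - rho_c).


rho_m - rho_c = 3223 - 2804 = 419
d = 3081 * 2804 / 419
= 8639124 / 419
= 20618.43 m

20618.43


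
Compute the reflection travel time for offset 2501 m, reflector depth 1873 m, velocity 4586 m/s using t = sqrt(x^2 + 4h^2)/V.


x^2 + 4h^2 = 2501^2 + 4*1873^2 = 6255001 + 14032516 = 20287517
sqrt(20287517) = 4504.1666
t = 4504.1666 / 4586 = 0.9822 s

0.9822


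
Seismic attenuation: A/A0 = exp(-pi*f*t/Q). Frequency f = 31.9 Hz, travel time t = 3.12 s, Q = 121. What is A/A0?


pi*f*t/Q = pi*31.9*3.12/121 = 2.584103
A/A0 = exp(-2.584103) = 0.075464

0.075464


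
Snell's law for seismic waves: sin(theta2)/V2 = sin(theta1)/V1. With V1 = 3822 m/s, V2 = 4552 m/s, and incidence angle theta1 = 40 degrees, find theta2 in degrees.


sin(theta1) = sin(40 deg) = 0.642788
sin(theta2) = V2/V1 * sin(theta1) = 4552/3822 * 0.642788 = 0.76556
theta2 = arcsin(0.76556) = 49.9568 degrees

49.9568


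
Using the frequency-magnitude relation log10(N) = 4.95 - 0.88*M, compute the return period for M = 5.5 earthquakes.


log10(N) = 4.95 - 0.88*5.5 = 0.11
N = 10^0.11 = 1.28825
T = 1/N = 1/1.28825 = 0.7762 years

0.7762


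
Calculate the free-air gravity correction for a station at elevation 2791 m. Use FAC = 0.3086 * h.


FAC = 0.3086 * h
= 0.3086 * 2791
= 861.3026 mGal

861.3026


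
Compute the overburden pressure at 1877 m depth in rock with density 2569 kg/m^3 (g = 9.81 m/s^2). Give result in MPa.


P = rho * g * z / 1e6
= 2569 * 9.81 * 1877 / 1e6
= 47303947.53 / 1e6
= 47.3039 MPa

47.3039


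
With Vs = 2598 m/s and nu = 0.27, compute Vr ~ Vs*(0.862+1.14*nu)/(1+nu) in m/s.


Numerator factor = 0.862 + 1.14*0.27 = 1.1698
Denominator = 1 + 0.27 = 1.27
Vr = 2598 * 1.1698 / 1.27 = 2393.02 m/s

2393.02


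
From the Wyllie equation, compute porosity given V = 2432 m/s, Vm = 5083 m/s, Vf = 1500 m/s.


1/V - 1/Vm = 1/2432 - 1/5083 = 0.00021445
1/Vf - 1/Vm = 1/1500 - 1/5083 = 0.00046993
phi = 0.00021445 / 0.00046993 = 0.4563

0.4563


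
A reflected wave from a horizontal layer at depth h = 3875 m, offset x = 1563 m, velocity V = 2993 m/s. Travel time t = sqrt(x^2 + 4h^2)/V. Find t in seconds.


x^2 + 4h^2 = 1563^2 + 4*3875^2 = 2442969 + 60062500 = 62505469
sqrt(62505469) = 7906.04
t = 7906.04 / 2993 = 2.6415 s

2.6415


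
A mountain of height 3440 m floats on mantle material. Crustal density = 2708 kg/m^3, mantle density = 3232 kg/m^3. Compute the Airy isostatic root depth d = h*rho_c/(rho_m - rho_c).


rho_m - rho_c = 3232 - 2708 = 524
d = 3440 * 2708 / 524
= 9315520 / 524
= 17777.71 m

17777.71


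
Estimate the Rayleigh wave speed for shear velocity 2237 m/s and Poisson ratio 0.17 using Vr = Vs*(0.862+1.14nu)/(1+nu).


Numerator factor = 0.862 + 1.14*0.17 = 1.0558
Denominator = 1 + 0.17 = 1.17
Vr = 2237 * 1.0558 / 1.17 = 2018.65 m/s

2018.65


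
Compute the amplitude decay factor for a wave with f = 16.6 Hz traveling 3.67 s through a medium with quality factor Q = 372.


pi*f*t/Q = pi*16.6*3.67/372 = 0.514495
A/A0 = exp(-0.514495) = 0.597802

0.597802


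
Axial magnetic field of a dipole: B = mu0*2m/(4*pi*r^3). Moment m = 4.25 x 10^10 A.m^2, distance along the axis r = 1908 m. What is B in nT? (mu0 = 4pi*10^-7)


m = 4.25 x 10^10 = 42500000000 A.m^2
2m = 85000000000 A.m^2
r^3 = 1908^3 = 6946005312
B = (4pi*10^-7) * 85000000000 / (4*pi * 6946005312) * 1e9
= 106814.150222 / 87286077039.9 * 1e9
= 1223.7249 nT

1223.7249


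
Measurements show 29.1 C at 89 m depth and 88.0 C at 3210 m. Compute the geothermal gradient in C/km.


dT = 88.0 - 29.1 = 58.9 C
dz = 3210 - 89 = 3121 m
gradient = dT/dz * 1000 = 58.9/3121 * 1000 = 18.8722 C/km

18.8722


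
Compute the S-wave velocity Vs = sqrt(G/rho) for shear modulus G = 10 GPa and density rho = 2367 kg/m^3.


Convert G to Pa: G = 10e9 Pa
Compute G/rho = 10e9 / 2367 = 4224757.0765
Vs = sqrt(4224757.0765) = 2055.42 m/s

2055.42


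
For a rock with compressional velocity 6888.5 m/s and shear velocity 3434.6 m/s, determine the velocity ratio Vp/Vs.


Vp/Vs = 6888.5 / 3434.6
= 2.0056

2.0056


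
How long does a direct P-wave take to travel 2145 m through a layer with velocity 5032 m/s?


t = x / V
= 2145 / 5032
= 0.4263 s

0.4263


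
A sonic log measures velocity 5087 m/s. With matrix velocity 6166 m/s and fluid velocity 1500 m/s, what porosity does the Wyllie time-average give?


1/V - 1/Vm = 1/5087 - 1/6166 = 3.44e-05
1/Vf - 1/Vm = 1/1500 - 1/6166 = 0.00050449
phi = 3.44e-05 / 0.00050449 = 0.0682

0.0682


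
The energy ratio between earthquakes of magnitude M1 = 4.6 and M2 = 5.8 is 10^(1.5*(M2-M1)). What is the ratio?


M2 - M1 = 5.8 - 4.6 = 1.2
1.5 * 1.2 = 1.8
ratio = 10^1.8 = 63.1

63.1


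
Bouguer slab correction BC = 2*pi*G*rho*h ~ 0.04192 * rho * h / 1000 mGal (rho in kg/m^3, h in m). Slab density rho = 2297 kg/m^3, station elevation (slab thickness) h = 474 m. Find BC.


BC = 0.04192 * rho * h / 1000
= 0.04192 * 2297 * 474 / 1000
= 45.6416 mGal

45.6416


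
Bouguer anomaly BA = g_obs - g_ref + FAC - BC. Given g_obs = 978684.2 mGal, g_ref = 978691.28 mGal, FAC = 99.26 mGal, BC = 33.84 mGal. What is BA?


BA = g_obs - g_ref + FAC - BC
= 978684.2 - 978691.28 + 99.26 - 33.84
= 58.34 mGal

58.34


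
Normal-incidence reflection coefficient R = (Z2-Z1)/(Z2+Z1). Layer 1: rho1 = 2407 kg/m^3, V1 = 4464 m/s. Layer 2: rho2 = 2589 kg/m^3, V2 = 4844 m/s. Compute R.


Z1 = 2407 * 4464 = 10744848
Z2 = 2589 * 4844 = 12541116
R = (12541116 - 10744848) / (12541116 + 10744848) = 1796268 / 23285964 = 0.0771

0.0771


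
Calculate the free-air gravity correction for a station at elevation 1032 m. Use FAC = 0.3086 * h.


FAC = 0.3086 * h
= 0.3086 * 1032
= 318.4752 mGal

318.4752


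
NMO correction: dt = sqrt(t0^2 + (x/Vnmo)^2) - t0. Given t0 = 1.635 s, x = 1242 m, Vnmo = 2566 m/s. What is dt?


x/Vnmo = 1242/2566 = 0.484022
(x/Vnmo)^2 = 0.234277
t0^2 = 2.673225
sqrt(2.673225 + 0.234277) = 1.70514
dt = 1.70514 - 1.635 = 0.07014

0.07014


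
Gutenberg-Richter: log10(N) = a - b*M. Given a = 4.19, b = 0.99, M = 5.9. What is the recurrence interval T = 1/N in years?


log10(N) = 4.19 - 0.99*5.9 = -1.651
N = 10^-1.651 = 0.022336
T = 1/N = 1/0.022336 = 44.7713 years

44.7713


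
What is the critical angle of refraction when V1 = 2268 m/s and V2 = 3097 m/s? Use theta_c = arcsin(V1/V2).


V1/V2 = 2268/3097 = 0.732322
theta_c = arcsin(0.732322) = 47.0814 degrees

47.0814


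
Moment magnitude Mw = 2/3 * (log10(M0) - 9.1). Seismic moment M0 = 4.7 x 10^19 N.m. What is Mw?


log10(M0) = log10(4.7 x 10^19) = 19.6721
Mw = 2/3 * (19.6721 - 9.1)
= 2/3 * 10.5721
= 7.05

7.05


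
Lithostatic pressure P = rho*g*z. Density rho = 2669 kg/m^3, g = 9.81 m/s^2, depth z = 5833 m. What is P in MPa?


P = rho * g * z / 1e6
= 2669 * 9.81 * 5833 / 1e6
= 152724797.37 / 1e6
= 152.7248 MPa

152.7248


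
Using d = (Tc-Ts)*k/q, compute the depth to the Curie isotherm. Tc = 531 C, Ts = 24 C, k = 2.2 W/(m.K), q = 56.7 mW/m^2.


T_Curie - T_surf = 531 - 24 = 507 C
Convert q to W/m^2: 56.7 mW/m^2 = 0.0567 W/m^2
d = 507 * 2.2 / 0.0567 = 19671.96 m

19671.96


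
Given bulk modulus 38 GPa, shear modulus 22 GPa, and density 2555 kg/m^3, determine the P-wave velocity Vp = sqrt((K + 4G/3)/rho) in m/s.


First compute the effective modulus:
K + 4G/3 = 38e9 + 4*22e9/3 = 67333333333.33 Pa
Then divide by density:
67333333333.33 / 2555 = 26353555.1207 Pa/(kg/m^3)
Take the square root:
Vp = sqrt(26353555.1207) = 5133.57 m/s

5133.57


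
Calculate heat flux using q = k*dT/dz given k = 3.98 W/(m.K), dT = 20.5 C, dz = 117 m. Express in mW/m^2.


q = k * dT / dz * 1000
= 3.98 * 20.5 / 117 * 1000
= 0.69735 * 1000
= 697.3504 mW/m^2

697.3504


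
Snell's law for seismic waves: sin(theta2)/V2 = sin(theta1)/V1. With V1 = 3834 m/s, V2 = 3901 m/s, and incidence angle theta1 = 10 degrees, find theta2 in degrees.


sin(theta1) = sin(10 deg) = 0.173648
sin(theta2) = V2/V1 * sin(theta1) = 3901/3834 * 0.173648 = 0.176683
theta2 = arcsin(0.176683) = 10.1766 degrees

10.1766


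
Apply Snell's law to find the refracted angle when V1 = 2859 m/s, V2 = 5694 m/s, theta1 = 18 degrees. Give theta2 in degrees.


sin(theta1) = sin(18 deg) = 0.309017
sin(theta2) = V2/V1 * sin(theta1) = 5694/2859 * 0.309017 = 0.61544
theta2 = arcsin(0.61544) = 37.9839 degrees

37.9839


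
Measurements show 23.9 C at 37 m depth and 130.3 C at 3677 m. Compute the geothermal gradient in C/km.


dT = 130.3 - 23.9 = 106.4 C
dz = 3677 - 37 = 3640 m
gradient = dT/dz * 1000 = 106.4/3640 * 1000 = 29.2308 C/km

29.2308


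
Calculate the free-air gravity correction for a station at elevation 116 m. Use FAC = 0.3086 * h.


FAC = 0.3086 * h
= 0.3086 * 116
= 35.7976 mGal

35.7976


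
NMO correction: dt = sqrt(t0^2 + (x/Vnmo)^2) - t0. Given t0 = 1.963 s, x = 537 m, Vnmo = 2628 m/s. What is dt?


x/Vnmo = 537/2628 = 0.204338
(x/Vnmo)^2 = 0.041754
t0^2 = 3.853369
sqrt(3.853369 + 0.041754) = 1.973607
dt = 1.973607 - 1.963 = 0.010607

0.010607


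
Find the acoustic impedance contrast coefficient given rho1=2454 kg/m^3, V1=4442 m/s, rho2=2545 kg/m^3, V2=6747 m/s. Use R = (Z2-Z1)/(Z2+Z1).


Z1 = 2454 * 4442 = 10900668
Z2 = 2545 * 6747 = 17171115
R = (17171115 - 10900668) / (17171115 + 10900668) = 6270447 / 28071783 = 0.2234

0.2234


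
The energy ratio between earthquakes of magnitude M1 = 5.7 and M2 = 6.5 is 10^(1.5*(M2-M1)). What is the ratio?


M2 - M1 = 6.5 - 5.7 = 0.8
1.5 * 0.8 = 1.2
ratio = 10^1.2 = 15.85

15.85


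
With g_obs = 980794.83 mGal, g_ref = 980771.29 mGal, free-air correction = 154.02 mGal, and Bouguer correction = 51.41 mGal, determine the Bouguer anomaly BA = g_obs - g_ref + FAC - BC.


BA = g_obs - g_ref + FAC - BC
= 980794.83 - 980771.29 + 154.02 - 51.41
= 126.15 mGal

126.15


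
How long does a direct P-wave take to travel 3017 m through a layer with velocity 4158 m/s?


t = x / V
= 3017 / 4158
= 0.7256 s

0.7256


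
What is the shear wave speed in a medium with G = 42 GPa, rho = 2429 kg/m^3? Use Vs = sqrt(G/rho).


Convert G to Pa: G = 42e9 Pa
Compute G/rho = 42e9 / 2429 = 17291066.2824
Vs = sqrt(17291066.2824) = 4158.25 m/s

4158.25


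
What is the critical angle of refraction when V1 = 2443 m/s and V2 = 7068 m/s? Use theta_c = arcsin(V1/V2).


V1/V2 = 2443/7068 = 0.345642
theta_c = arcsin(0.345642) = 20.221 degrees

20.221


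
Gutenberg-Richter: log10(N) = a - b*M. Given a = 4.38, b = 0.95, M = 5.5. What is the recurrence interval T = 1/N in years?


log10(N) = 4.38 - 0.95*5.5 = -0.845
N = 10^-0.845 = 0.142889
T = 1/N = 1/0.142889 = 6.9984 years

6.9984


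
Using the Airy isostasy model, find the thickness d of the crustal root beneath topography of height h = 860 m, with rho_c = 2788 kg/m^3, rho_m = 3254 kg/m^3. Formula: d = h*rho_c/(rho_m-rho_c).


rho_m - rho_c = 3254 - 2788 = 466
d = 860 * 2788 / 466
= 2397680 / 466
= 5145.24 m

5145.24


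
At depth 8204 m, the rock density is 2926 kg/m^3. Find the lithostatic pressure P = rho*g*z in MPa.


P = rho * g * z / 1e6
= 2926 * 9.81 * 8204 / 1e6
= 235488108.24 / 1e6
= 235.4881 MPa

235.4881


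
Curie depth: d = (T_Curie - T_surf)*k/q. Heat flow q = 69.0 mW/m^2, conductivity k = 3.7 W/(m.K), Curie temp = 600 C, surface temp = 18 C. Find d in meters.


T_Curie - T_surf = 600 - 18 = 582 C
Convert q to W/m^2: 69.0 mW/m^2 = 0.069 W/m^2
d = 582 * 3.7 / 0.069 = 31208.7 m

31208.7


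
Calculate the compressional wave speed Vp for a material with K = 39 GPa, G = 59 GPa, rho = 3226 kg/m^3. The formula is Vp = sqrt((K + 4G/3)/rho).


First compute the effective modulus:
K + 4G/3 = 39e9 + 4*59e9/3 = 117666666666.67 Pa
Then divide by density:
117666666666.67 / 3226 = 36474478.198 Pa/(kg/m^3)
Take the square root:
Vp = sqrt(36474478.198) = 6039.41 m/s

6039.41


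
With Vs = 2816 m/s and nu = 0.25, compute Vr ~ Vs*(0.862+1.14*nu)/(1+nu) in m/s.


Numerator factor = 0.862 + 1.14*0.25 = 1.147
Denominator = 1 + 0.25 = 1.25
Vr = 2816 * 1.147 / 1.25 = 2583.96 m/s

2583.96


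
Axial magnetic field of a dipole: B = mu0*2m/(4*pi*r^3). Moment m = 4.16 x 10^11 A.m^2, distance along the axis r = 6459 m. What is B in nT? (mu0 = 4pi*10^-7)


m = 4.16 x 10^11 = 416000000000 A.m^2
2m = 832000000000 A.m^2
r^3 = 6459^3 = 269460960579
B = (4pi*10^-7) * 832000000000 / (4*pi * 269460960579) * 1e9
= 1045522.035115 / 3386146296736.94 * 1e9
= 308.7646 nT

308.7646


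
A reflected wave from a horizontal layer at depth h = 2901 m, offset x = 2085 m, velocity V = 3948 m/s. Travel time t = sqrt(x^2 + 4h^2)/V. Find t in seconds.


x^2 + 4h^2 = 2085^2 + 4*2901^2 = 4347225 + 33663204 = 38010429
sqrt(38010429) = 6165.2598
t = 6165.2598 / 3948 = 1.5616 s

1.5616


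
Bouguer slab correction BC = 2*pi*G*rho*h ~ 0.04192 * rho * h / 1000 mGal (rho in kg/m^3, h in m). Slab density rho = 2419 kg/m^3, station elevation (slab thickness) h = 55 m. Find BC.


BC = 0.04192 * rho * h / 1000
= 0.04192 * 2419 * 55 / 1000
= 5.5772 mGal

5.5772


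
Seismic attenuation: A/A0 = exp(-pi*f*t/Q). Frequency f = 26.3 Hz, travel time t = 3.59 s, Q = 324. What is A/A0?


pi*f*t/Q = pi*26.3*3.59/324 = 0.915493
A/A0 = exp(-0.915493) = 0.400319

0.400319


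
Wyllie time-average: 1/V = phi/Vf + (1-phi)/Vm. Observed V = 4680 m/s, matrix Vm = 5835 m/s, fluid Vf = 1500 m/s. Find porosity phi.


1/V - 1/Vm = 1/4680 - 1/5835 = 4.23e-05
1/Vf - 1/Vm = 1/1500 - 1/5835 = 0.00049529
phi = 4.23e-05 / 0.00049529 = 0.0854

0.0854


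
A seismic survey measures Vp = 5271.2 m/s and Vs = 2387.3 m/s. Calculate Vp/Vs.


Vp/Vs = 5271.2 / 2387.3
= 2.208

2.208


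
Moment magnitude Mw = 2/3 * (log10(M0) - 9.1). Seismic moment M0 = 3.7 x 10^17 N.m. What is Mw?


log10(M0) = log10(3.7 x 10^17) = 17.5682
Mw = 2/3 * (17.5682 - 9.1)
= 2/3 * 8.4682
= 5.65

5.65


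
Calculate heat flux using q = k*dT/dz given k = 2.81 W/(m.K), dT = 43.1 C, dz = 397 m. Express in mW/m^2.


q = k * dT / dz * 1000
= 2.81 * 43.1 / 397 * 1000
= 0.305065 * 1000
= 305.0655 mW/m^2

305.0655


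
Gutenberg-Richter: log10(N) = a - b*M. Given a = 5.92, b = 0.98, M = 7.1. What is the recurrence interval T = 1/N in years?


log10(N) = 5.92 - 0.98*7.1 = -1.038
N = 10^-1.038 = 0.091622
T = 1/N = 1/0.091622 = 10.9144 years

10.9144


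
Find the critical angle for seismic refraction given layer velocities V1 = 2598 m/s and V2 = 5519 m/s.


V1/V2 = 2598/5519 = 0.470737
theta_c = arcsin(0.470737) = 28.0822 degrees

28.0822


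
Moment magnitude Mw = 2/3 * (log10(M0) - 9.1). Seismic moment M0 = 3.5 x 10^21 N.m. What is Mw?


log10(M0) = log10(3.5 x 10^21) = 21.5441
Mw = 2/3 * (21.5441 - 9.1)
= 2/3 * 12.4441
= 8.3

8.3


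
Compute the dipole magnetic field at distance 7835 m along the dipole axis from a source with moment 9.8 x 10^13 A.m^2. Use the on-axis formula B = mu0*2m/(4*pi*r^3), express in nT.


m = 9.8 x 10^13 = 98000000000000 A.m^2
2m = 196000000000000 A.m^2
r^3 = 7835^3 = 480968907875
B = (4pi*10^-7) * 196000000000000 / (4*pi * 480968907875) * 1e9
= 246300864.04144 / 6044033550340.82 * 1e9
= 40751.0749 nT

40751.0749


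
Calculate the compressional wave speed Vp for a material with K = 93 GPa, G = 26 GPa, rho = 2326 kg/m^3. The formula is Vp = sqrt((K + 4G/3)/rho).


First compute the effective modulus:
K + 4G/3 = 93e9 + 4*26e9/3 = 127666666666.67 Pa
Then divide by density:
127666666666.67 / 2326 = 54886787.045 Pa/(kg/m^3)
Take the square root:
Vp = sqrt(54886787.045) = 7408.56 m/s

7408.56


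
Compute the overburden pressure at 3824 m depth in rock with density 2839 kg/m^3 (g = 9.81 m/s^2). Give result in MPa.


P = rho * g * z / 1e6
= 2839 * 9.81 * 3824 / 1e6
= 106500656.16 / 1e6
= 106.5007 MPa

106.5007


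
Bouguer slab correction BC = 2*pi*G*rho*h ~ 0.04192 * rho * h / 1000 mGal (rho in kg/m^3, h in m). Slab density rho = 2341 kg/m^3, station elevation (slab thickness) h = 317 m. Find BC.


BC = 0.04192 * rho * h / 1000
= 0.04192 * 2341 * 317 / 1000
= 31.1087 mGal

31.1087


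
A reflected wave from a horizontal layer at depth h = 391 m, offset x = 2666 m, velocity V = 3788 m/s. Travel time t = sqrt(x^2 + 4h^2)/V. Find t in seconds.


x^2 + 4h^2 = 2666^2 + 4*391^2 = 7107556 + 611524 = 7719080
sqrt(7719080) = 2778.3232
t = 2778.3232 / 3788 = 0.7335 s

0.7335


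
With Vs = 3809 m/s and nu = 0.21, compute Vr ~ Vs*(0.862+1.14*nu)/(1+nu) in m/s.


Numerator factor = 0.862 + 1.14*0.21 = 1.1014
Denominator = 1 + 0.21 = 1.21
Vr = 3809 * 1.1014 / 1.21 = 3467.13 m/s

3467.13


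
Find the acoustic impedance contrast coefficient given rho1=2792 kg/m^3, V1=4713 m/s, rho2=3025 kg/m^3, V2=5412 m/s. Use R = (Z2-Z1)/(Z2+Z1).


Z1 = 2792 * 4713 = 13158696
Z2 = 3025 * 5412 = 16371300
R = (16371300 - 13158696) / (16371300 + 13158696) = 3212604 / 29529996 = 0.1088

0.1088


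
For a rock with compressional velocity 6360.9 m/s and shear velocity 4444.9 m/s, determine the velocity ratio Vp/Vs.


Vp/Vs = 6360.9 / 4444.9
= 1.4311

1.4311


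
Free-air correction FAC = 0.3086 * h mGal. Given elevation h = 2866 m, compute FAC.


FAC = 0.3086 * h
= 0.3086 * 2866
= 884.4476 mGal

884.4476


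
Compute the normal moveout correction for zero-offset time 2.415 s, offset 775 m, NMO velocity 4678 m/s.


x/Vnmo = 775/4678 = 0.165669
(x/Vnmo)^2 = 0.027446
t0^2 = 5.832225
sqrt(5.832225 + 0.027446) = 2.420676
dt = 2.420676 - 2.415 = 0.005676

0.005676


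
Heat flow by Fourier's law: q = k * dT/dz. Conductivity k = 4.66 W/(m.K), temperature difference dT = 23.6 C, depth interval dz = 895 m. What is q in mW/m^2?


q = k * dT / dz * 1000
= 4.66 * 23.6 / 895 * 1000
= 0.122878 * 1000
= 122.8782 mW/m^2

122.8782


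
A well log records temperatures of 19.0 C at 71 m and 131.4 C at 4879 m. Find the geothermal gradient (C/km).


dT = 131.4 - 19.0 = 112.4 C
dz = 4879 - 71 = 4808 m
gradient = dT/dz * 1000 = 112.4/4808 * 1000 = 23.3777 C/km

23.3777


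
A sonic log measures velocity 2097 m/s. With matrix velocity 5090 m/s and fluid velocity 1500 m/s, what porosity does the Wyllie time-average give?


1/V - 1/Vm = 1/2097 - 1/5090 = 0.00028041
1/Vf - 1/Vm = 1/1500 - 1/5090 = 0.0004702
phi = 0.00028041 / 0.0004702 = 0.5964

0.5964


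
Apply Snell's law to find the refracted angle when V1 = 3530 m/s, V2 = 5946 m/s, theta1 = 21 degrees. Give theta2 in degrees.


sin(theta1) = sin(21 deg) = 0.358368
sin(theta2) = V2/V1 * sin(theta1) = 5946/3530 * 0.358368 = 0.603642
theta2 = arcsin(0.603642) = 37.1312 degrees

37.1312


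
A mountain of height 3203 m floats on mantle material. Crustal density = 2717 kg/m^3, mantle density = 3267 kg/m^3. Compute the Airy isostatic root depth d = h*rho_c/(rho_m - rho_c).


rho_m - rho_c = 3267 - 2717 = 550
d = 3203 * 2717 / 550
= 8702551 / 550
= 15822.82 m

15822.82


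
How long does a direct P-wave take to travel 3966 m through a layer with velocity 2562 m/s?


t = x / V
= 3966 / 2562
= 1.548 s

1.548


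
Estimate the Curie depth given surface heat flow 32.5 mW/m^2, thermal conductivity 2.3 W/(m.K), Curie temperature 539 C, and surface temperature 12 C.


T_Curie - T_surf = 539 - 12 = 527 C
Convert q to W/m^2: 32.5 mW/m^2 = 0.0325 W/m^2
d = 527 * 2.3 / 0.0325 = 37295.38 m

37295.38


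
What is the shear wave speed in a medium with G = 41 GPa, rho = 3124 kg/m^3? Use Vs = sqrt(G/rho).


Convert G to Pa: G = 41e9 Pa
Compute G/rho = 41e9 / 3124 = 13124199.7439
Vs = sqrt(13124199.7439) = 3622.73 m/s

3622.73


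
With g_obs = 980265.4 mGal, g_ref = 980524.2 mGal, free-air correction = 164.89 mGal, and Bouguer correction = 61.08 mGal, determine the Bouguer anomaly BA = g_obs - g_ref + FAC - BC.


BA = g_obs - g_ref + FAC - BC
= 980265.4 - 980524.2 + 164.89 - 61.08
= -154.99 mGal

-154.99


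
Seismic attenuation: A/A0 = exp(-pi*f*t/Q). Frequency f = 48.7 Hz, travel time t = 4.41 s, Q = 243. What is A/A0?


pi*f*t/Q = pi*48.7*4.41/243 = 2.776586
A/A0 = exp(-2.776586) = 0.062251

0.062251


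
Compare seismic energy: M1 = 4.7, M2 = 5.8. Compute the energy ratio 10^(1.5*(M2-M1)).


M2 - M1 = 5.8 - 4.7 = 1.1
1.5 * 1.1 = 1.65
ratio = 10^1.65 = 44.67

44.67


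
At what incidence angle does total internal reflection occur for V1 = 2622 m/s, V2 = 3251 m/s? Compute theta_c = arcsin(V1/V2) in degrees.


V1/V2 = 2622/3251 = 0.806521
theta_c = arcsin(0.806521) = 53.7574 degrees

53.7574


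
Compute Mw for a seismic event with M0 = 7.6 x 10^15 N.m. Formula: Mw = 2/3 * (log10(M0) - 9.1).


log10(M0) = log10(7.6 x 10^15) = 15.8808
Mw = 2/3 * (15.8808 - 9.1)
= 2/3 * 6.7808
= 4.52

4.52


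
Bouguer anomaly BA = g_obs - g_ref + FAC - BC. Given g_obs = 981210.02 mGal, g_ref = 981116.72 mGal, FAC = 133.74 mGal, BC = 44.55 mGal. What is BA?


BA = g_obs - g_ref + FAC - BC
= 981210.02 - 981116.72 + 133.74 - 44.55
= 182.49 mGal

182.49


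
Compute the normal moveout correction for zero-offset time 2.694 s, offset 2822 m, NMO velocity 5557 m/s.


x/Vnmo = 2822/5557 = 0.507828
(x/Vnmo)^2 = 0.257889
t0^2 = 7.257636
sqrt(7.257636 + 0.257889) = 2.741446
dt = 2.741446 - 2.694 = 0.047446

0.047446


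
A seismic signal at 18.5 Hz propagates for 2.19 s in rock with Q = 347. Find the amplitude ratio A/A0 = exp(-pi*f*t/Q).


pi*f*t/Q = pi*18.5*2.19/347 = 0.366806
A/A0 = exp(-0.366806) = 0.692944

0.692944


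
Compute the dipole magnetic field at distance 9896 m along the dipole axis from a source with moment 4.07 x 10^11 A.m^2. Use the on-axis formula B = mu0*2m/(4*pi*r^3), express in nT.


m = 4.07 x 10^11 = 407000000000 A.m^2
2m = 814000000000 A.m^2
r^3 = 9896^3 = 969123355136
B = (4pi*10^-7) * 814000000000 / (4*pi * 969123355136) * 1e9
= 1022902.568009 / 12178363251670.2 * 1e9
= 83.9934 nT

83.9934


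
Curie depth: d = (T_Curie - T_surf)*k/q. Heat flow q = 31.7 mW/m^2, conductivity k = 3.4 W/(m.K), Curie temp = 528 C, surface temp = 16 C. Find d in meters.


T_Curie - T_surf = 528 - 16 = 512 C
Convert q to W/m^2: 31.7 mW/m^2 = 0.0317 W/m^2
d = 512 * 3.4 / 0.0317 = 54914.83 m

54914.83


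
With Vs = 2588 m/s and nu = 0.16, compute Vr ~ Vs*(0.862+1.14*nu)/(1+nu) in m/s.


Numerator factor = 0.862 + 1.14*0.16 = 1.0444
Denominator = 1 + 0.16 = 1.16
Vr = 2588 * 1.0444 / 1.16 = 2330.09 m/s

2330.09


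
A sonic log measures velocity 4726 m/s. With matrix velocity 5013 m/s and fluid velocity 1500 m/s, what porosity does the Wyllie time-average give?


1/V - 1/Vm = 1/4726 - 1/5013 = 1.211e-05
1/Vf - 1/Vm = 1/1500 - 1/5013 = 0.00046719
phi = 1.211e-05 / 0.00046719 = 0.0259

0.0259


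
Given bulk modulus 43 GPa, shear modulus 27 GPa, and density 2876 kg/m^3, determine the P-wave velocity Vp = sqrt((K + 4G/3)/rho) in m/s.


First compute the effective modulus:
K + 4G/3 = 43e9 + 4*27e9/3 = 79000000000.0 Pa
Then divide by density:
79000000000.0 / 2876 = 27468706.5369 Pa/(kg/m^3)
Take the square root:
Vp = sqrt(27468706.5369) = 5241.06 m/s

5241.06


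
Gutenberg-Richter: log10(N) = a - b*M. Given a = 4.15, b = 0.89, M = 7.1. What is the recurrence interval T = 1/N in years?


log10(N) = 4.15 - 0.89*7.1 = -2.169
N = 10^-2.169 = 0.006776
T = 1/N = 1/0.006776 = 147.5707 years

147.5707


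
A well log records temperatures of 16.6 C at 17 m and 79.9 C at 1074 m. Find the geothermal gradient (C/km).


dT = 79.9 - 16.6 = 63.3 C
dz = 1074 - 17 = 1057 m
gradient = dT/dz * 1000 = 63.3/1057 * 1000 = 59.8865 C/km

59.8865


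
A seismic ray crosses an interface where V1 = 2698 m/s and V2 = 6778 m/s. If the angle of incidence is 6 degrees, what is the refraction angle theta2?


sin(theta1) = sin(6 deg) = 0.104528
sin(theta2) = V2/V1 * sin(theta1) = 6778/2698 * 0.104528 = 0.2626
theta2 = arcsin(0.2626) = 15.2244 degrees

15.2244


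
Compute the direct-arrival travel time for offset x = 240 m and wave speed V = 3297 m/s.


t = x / V
= 240 / 3297
= 0.0728 s

0.0728


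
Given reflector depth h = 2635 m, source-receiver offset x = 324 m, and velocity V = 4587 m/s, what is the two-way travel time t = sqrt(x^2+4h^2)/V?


x^2 + 4h^2 = 324^2 + 4*2635^2 = 104976 + 27772900 = 27877876
sqrt(27877876) = 5279.9504
t = 5279.9504 / 4587 = 1.1511 s

1.1511


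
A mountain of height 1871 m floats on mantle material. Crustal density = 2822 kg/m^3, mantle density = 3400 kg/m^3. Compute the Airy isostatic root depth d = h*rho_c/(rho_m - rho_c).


rho_m - rho_c = 3400 - 2822 = 578
d = 1871 * 2822 / 578
= 5279962 / 578
= 9134.88 m

9134.88


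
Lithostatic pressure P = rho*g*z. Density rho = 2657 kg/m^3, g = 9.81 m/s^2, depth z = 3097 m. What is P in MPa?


P = rho * g * z / 1e6
= 2657 * 9.81 * 3097 / 1e6
= 80723831.49 / 1e6
= 80.7238 MPa

80.7238


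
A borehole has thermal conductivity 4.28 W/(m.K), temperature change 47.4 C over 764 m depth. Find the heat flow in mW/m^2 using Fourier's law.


q = k * dT / dz * 1000
= 4.28 * 47.4 / 764 * 1000
= 0.265539 * 1000
= 265.5393 mW/m^2

265.5393


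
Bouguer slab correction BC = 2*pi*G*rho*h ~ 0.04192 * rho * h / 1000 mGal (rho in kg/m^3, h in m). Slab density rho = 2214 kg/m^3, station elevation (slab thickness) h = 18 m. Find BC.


BC = 0.04192 * rho * h / 1000
= 0.04192 * 2214 * 18 / 1000
= 1.6706 mGal

1.6706


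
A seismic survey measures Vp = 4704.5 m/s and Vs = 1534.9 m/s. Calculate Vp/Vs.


Vp/Vs = 4704.5 / 1534.9
= 3.065

3.065


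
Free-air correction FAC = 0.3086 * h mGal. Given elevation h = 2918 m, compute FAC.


FAC = 0.3086 * h
= 0.3086 * 2918
= 900.4948 mGal

900.4948


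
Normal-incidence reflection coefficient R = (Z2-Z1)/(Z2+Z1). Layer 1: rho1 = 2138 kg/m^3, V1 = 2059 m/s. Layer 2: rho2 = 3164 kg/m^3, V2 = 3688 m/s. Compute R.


Z1 = 2138 * 2059 = 4402142
Z2 = 3164 * 3688 = 11668832
R = (11668832 - 4402142) / (11668832 + 4402142) = 7266690 / 16070974 = 0.4522

0.4522


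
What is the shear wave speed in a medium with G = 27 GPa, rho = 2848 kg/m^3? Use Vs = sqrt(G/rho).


Convert G to Pa: G = 27e9 Pa
Compute G/rho = 27e9 / 2848 = 9480337.0787
Vs = sqrt(9480337.0787) = 3079.02 m/s

3079.02


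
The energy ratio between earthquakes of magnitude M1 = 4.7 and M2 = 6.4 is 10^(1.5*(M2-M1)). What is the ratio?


M2 - M1 = 6.4 - 4.7 = 1.7
1.5 * 1.7 = 2.55
ratio = 10^2.55 = 354.81

354.81


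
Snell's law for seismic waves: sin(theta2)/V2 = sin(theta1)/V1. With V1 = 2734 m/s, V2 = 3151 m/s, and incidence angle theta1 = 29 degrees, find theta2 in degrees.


sin(theta1) = sin(29 deg) = 0.48481
sin(theta2) = V2/V1 * sin(theta1) = 3151/2734 * 0.48481 = 0.558755
theta2 = arcsin(0.558755) = 33.9697 degrees

33.9697


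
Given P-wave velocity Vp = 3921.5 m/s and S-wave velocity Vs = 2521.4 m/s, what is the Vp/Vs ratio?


Vp/Vs = 3921.5 / 2521.4
= 1.5553

1.5553


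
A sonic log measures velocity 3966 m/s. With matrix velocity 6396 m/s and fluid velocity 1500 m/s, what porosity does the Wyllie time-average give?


1/V - 1/Vm = 1/3966 - 1/6396 = 9.58e-05
1/Vf - 1/Vm = 1/1500 - 1/6396 = 0.00051032
phi = 9.58e-05 / 0.00051032 = 0.1877

0.1877


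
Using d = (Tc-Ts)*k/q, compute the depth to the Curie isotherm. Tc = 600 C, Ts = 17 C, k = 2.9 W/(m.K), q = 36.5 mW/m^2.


T_Curie - T_surf = 600 - 17 = 583 C
Convert q to W/m^2: 36.5 mW/m^2 = 0.0365 W/m^2
d = 583 * 2.9 / 0.0365 = 46320.55 m

46320.55


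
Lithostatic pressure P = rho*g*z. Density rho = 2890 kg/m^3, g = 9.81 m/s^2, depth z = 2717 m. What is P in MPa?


P = rho * g * z / 1e6
= 2890 * 9.81 * 2717 / 1e6
= 77029395.3 / 1e6
= 77.0294 MPa

77.0294


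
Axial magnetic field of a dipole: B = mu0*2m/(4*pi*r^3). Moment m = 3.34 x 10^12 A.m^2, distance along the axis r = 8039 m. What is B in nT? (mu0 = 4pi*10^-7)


m = 3.34 x 10^12 = 3340000000000 A.m^2
2m = 6680000000000 A.m^2
r^3 = 8039^3 = 519524563319
B = (4pi*10^-7) * 6680000000000 / (4*pi * 519524563319) * 1e9
= 8394335.570392 / 6528538205929.66 * 1e9
= 1285.791 nT

1285.791


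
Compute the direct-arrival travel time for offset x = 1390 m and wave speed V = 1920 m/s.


t = x / V
= 1390 / 1920
= 0.724 s

0.724


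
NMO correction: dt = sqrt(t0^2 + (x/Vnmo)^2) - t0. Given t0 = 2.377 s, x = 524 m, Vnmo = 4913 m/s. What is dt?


x/Vnmo = 524/4913 = 0.106656
(x/Vnmo)^2 = 0.011375
t0^2 = 5.650129
sqrt(5.650129 + 0.011375) = 2.379392
dt = 2.379392 - 2.377 = 0.002392

0.002392


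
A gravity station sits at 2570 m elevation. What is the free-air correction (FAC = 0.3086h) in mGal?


FAC = 0.3086 * h
= 0.3086 * 2570
= 793.102 mGal

793.102


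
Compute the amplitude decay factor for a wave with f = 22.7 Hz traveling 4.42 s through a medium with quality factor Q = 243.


pi*f*t/Q = pi*22.7*4.42/243 = 1.297155
A/A0 = exp(-1.297155) = 0.273308

0.273308


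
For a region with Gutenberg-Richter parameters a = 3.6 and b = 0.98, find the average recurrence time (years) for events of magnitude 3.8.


log10(N) = 3.6 - 0.98*3.8 = -0.124
N = 10^-0.124 = 0.751623
T = 1/N = 1/0.751623 = 1.3305 years

1.3305


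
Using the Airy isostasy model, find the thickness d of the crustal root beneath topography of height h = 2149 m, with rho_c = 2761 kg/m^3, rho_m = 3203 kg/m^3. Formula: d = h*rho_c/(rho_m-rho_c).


rho_m - rho_c = 3203 - 2761 = 442
d = 2149 * 2761 / 442
= 5933389 / 442
= 13423.96 m

13423.96


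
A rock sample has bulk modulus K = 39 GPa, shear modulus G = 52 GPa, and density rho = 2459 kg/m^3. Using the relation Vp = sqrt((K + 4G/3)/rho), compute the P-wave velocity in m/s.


First compute the effective modulus:
K + 4G/3 = 39e9 + 4*52e9/3 = 108333333333.33 Pa
Then divide by density:
108333333333.33 / 2459 = 44055849.2612 Pa/(kg/m^3)
Take the square root:
Vp = sqrt(44055849.2612) = 6637.46 m/s

6637.46


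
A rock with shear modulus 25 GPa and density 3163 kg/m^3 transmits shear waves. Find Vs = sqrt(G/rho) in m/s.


Convert G to Pa: G = 25e9 Pa
Compute G/rho = 25e9 / 3163 = 7903888.7132
Vs = sqrt(7903888.7132) = 2811.39 m/s

2811.39


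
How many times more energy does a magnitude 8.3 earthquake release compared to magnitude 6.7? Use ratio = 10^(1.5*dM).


M2 - M1 = 8.3 - 6.7 = 1.6
1.5 * 1.6 = 2.4
ratio = 10^2.4 = 251.19

251.19


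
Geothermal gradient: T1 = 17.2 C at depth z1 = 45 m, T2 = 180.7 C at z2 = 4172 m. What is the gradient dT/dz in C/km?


dT = 180.7 - 17.2 = 163.5 C
dz = 4172 - 45 = 4127 m
gradient = dT/dz * 1000 = 163.5/4127 * 1000 = 39.6172 C/km

39.6172


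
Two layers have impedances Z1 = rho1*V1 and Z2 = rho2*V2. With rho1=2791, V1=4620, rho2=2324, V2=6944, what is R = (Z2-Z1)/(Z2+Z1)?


Z1 = 2791 * 4620 = 12894420
Z2 = 2324 * 6944 = 16137856
R = (16137856 - 12894420) / (16137856 + 12894420) = 3243436 / 29032276 = 0.1117

0.1117


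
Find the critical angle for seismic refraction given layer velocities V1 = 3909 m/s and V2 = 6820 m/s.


V1/V2 = 3909/6820 = 0.573167
theta_c = arcsin(0.573167) = 34.9714 degrees

34.9714


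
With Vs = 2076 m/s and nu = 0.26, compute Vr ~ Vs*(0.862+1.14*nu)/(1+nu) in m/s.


Numerator factor = 0.862 + 1.14*0.26 = 1.1584
Denominator = 1 + 0.26 = 1.26
Vr = 2076 * 1.1584 / 1.26 = 1908.6 m/s

1908.6


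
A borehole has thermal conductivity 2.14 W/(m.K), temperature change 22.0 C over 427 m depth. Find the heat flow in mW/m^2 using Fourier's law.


q = k * dT / dz * 1000
= 2.14 * 22.0 / 427 * 1000
= 0.110258 * 1000
= 110.2576 mW/m^2

110.2576


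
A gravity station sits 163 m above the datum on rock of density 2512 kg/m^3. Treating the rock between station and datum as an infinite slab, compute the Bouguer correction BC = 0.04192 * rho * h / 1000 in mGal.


BC = 0.04192 * rho * h / 1000
= 0.04192 * 2512 * 163 / 1000
= 17.1644 mGal

17.1644


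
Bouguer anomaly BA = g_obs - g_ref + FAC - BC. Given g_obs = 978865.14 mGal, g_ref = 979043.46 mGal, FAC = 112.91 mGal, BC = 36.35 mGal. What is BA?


BA = g_obs - g_ref + FAC - BC
= 978865.14 - 979043.46 + 112.91 - 36.35
= -101.76 mGal

-101.76


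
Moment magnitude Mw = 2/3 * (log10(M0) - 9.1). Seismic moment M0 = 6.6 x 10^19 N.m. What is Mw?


log10(M0) = log10(6.6 x 10^19) = 19.8195
Mw = 2/3 * (19.8195 - 9.1)
= 2/3 * 10.7195
= 7.15

7.15


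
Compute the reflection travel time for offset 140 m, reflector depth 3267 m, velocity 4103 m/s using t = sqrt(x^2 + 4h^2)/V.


x^2 + 4h^2 = 140^2 + 4*3267^2 = 19600 + 42693156 = 42712756
sqrt(42712756) = 6535.4997
t = 6535.4997 / 4103 = 1.5929 s

1.5929


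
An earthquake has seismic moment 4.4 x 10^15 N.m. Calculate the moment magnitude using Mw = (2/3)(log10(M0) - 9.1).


log10(M0) = log10(4.4 x 10^15) = 15.6435
Mw = 2/3 * (15.6435 - 9.1)
= 2/3 * 6.5435
= 4.36

4.36


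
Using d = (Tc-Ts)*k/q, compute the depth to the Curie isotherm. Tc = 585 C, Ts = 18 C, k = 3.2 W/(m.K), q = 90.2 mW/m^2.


T_Curie - T_surf = 585 - 18 = 567 C
Convert q to W/m^2: 90.2 mW/m^2 = 0.0902 W/m^2
d = 567 * 3.2 / 0.0902 = 20115.3 m

20115.3


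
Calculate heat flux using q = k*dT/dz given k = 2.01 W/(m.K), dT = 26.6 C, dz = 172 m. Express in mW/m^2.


q = k * dT / dz * 1000
= 2.01 * 26.6 / 172 * 1000
= 0.310849 * 1000
= 310.8488 mW/m^2

310.8488


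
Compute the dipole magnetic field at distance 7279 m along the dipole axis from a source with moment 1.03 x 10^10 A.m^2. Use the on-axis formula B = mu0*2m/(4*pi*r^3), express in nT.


m = 1.03 x 10^10 = 10300000000 A.m^2
2m = 20600000000 A.m^2
r^3 = 7279^3 = 385669378639
B = (4pi*10^-7) * 20600000000 / (4*pi * 385669378639) * 1e9
= 25886.723466 / 4846464346587.29 * 1e9
= 5.3414 nT

5.3414


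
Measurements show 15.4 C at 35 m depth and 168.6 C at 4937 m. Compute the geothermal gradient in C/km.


dT = 168.6 - 15.4 = 153.2 C
dz = 4937 - 35 = 4902 m
gradient = dT/dz * 1000 = 153.2/4902 * 1000 = 31.2525 C/km

31.2525


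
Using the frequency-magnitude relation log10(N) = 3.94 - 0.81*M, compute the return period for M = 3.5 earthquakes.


log10(N) = 3.94 - 0.81*3.5 = 1.105
N = 10^1.105 = 12.735031
T = 1/N = 1/12.735031 = 0.0785 years

0.0785


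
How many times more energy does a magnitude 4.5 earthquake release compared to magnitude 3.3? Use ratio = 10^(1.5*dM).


M2 - M1 = 4.5 - 3.3 = 1.2
1.5 * 1.2 = 1.8
ratio = 10^1.8 = 63.1

63.1


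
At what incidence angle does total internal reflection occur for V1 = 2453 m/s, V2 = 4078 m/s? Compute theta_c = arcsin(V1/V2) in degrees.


V1/V2 = 2453/4078 = 0.60152
theta_c = arcsin(0.60152) = 36.9789 degrees

36.9789


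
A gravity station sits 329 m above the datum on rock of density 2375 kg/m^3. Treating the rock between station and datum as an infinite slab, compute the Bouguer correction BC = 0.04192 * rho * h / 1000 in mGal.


BC = 0.04192 * rho * h / 1000
= 0.04192 * 2375 * 329 / 1000
= 32.7552 mGal

32.7552


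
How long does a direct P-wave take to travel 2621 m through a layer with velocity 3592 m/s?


t = x / V
= 2621 / 3592
= 0.7297 s

0.7297


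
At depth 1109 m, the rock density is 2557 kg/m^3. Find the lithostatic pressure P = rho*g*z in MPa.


P = rho * g * z / 1e6
= 2557 * 9.81 * 1109 / 1e6
= 27818344.53 / 1e6
= 27.8183 MPa

27.8183


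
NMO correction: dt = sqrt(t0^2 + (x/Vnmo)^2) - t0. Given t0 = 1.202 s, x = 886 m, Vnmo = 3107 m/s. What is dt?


x/Vnmo = 886/3107 = 0.285163
(x/Vnmo)^2 = 0.081318
t0^2 = 1.444804
sqrt(1.444804 + 0.081318) = 1.235363
dt = 1.235363 - 1.202 = 0.033363

0.033363


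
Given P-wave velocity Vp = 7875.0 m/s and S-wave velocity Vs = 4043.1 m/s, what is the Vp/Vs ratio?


Vp/Vs = 7875.0 / 4043.1
= 1.9478

1.9478


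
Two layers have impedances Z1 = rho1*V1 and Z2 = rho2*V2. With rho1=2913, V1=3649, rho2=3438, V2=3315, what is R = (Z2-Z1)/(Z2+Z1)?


Z1 = 2913 * 3649 = 10629537
Z2 = 3438 * 3315 = 11396970
R = (11396970 - 10629537) / (11396970 + 10629537) = 767433 / 22026507 = 0.0348

0.0348


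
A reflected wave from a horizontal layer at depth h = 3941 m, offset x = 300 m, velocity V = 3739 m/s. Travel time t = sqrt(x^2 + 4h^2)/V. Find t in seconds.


x^2 + 4h^2 = 300^2 + 4*3941^2 = 90000 + 62125924 = 62215924
sqrt(62215924) = 7887.7071
t = 7887.7071 / 3739 = 2.1096 s

2.1096


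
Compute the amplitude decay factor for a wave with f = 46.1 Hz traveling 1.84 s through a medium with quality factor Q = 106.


pi*f*t/Q = pi*46.1*1.84/106 = 2.513985
A/A0 = exp(-2.513985) = 0.080945

0.080945


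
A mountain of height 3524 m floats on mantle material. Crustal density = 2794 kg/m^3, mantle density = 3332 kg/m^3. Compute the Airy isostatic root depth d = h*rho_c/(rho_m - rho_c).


rho_m - rho_c = 3332 - 2794 = 538
d = 3524 * 2794 / 538
= 9846056 / 538
= 18301.22 m

18301.22


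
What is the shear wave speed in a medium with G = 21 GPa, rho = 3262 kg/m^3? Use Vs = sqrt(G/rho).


Convert G to Pa: G = 21e9 Pa
Compute G/rho = 21e9 / 3262 = 6437768.2403
Vs = sqrt(6437768.2403) = 2537.28 m/s

2537.28


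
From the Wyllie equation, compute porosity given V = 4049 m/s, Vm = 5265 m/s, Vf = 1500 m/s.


1/V - 1/Vm = 1/4049 - 1/5265 = 5.704e-05
1/Vf - 1/Vm = 1/1500 - 1/5265 = 0.00047673
phi = 5.704e-05 / 0.00047673 = 0.1196

0.1196
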